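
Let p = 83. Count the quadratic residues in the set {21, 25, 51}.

(21/83) = +1 → QR.
(25/83) = +1 → QR.
(51/83) = +1 → QR.
Total quadratic residues among the 3: 3.

3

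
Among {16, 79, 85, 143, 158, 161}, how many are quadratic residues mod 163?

(16/163) = +1 → QR.
(79/163) = -1 → non-residue.
(85/163) = +1 → QR.
(143/163) = +1 → QR.
(158/163) = +1 → QR.
(161/163) = +1 → QR.
Total quadratic residues among the 6: 5.

5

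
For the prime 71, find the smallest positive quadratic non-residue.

(2/71) = +1, so 2 is a residue.
(3/71) = +1, so 3 is a residue.
(4/71) = +1, so 4 is a residue.
(5/71) = +1, so 5 is a residue.
(6/71) = +1, so 6 is a residue.
(7/71) = −1, so 7 is the smallest positive non-residue mod 71.

7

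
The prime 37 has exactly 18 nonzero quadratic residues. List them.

Square k = 1,…,18 (k and 37−k give the same square):
1²=1, 2²=4, 3²=9, 4²=16, 5²=25, 6²=36, 7²≡12, 8²≡27, 9²≡7, 10²≡26, 11²≡10, 12²≡33, 13²≡21, 14²≡11, 15²≡3, 16²≡34, 17²≡30, 18²≡28 (mod 37).
So the quadratic residues mod 37 are {1, 3, 4, 7, 9, 10, 11, 12, 16, 21, 25, 26, 27, 28, 30, 33, 34, 36}.

1 3 4 7 9 10 11 12 16 21 25 26 27 28 30 33 34 36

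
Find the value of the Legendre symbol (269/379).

Euler's criterion: (269/379) ≡ 269^189 (mod 379).
269^2 ≡ 351 (mod 379)
269^4 ≡ 26 (mod 379)
269^8 ≡ 297 (mod 379)
269^16 ≡ 281 (mod 379)
269^32 ≡ 129 (mod 379)
269^64 ≡ 344 (mod 379)
269^128 ≡ 88 (mod 379)
269^189 = 269^(128+32+16+8+4+1) ≡ 378 (mod 379).
Result is 378 ≡ −1, so (269/379) = −1.

-1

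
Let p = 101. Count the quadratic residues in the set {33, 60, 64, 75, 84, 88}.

4

(33/101) = +1 → QR.
(60/101) = -1 → non-residue.
(64/101) = +1 → QR.
(75/101) = -1 → non-residue.
(84/101) = +1 → QR.
(88/101) = +1 → QR.
Total quadratic residues among the 6: 4.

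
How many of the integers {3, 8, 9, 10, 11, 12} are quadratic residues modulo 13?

(3/13) = +1 → QR.
(8/13) = -1 → non-residue.
(9/13) = +1 → QR.
(10/13) = +1 → QR.
(11/13) = -1 → non-residue.
(12/13) = +1 → QR.
Total quadratic residues among the 6: 4.

4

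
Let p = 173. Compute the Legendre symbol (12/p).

-1

Pull out 2^2: since 173 ≡ 5 (mod 8), (2/173) = -1, so (2/173)^2 = +1.
Reciprocity: 3 ≡ 3 and 173 ≡ 1 (mod 4), so (3/173) = +(173/3).
Reduce top mod 3: now compute (2/3).
Pull out 2: since 3 ≡ 3 (mod 8), (2/3) = -1.
Reached (1/3) = 1. Collecting the sign flips along the way, the symbol is -1.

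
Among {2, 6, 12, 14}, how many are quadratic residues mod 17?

(2/17) = +1 → QR.
(6/17) = -1 → non-residue.
(12/17) = -1 → non-residue.
(14/17) = -1 → non-residue.
Total quadratic residues among the 4: 1.

1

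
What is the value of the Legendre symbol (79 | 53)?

-1

First reduce: 79 ≡ 26 (mod 53).
Pull out 2: since 53 ≡ 5 (mod 8), (2/53) = -1.
Reciprocity: 13 ≡ 1 and 53 ≡ 1 (mod 4), so (13/53) = +(53/13).
Reduce top mod 13: now compute (1/13).
Reached (1/13) = 1. Collecting the sign flips along the way, the symbol is -1.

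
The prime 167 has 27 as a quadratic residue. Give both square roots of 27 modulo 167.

Since 167 ≡ 3 (mod 4), a square root of 27 is 27^((167+1)/4) = 27^42 mod 167.
Repeated squaring: 27^2≡61, 27^4≡47, 27^8≡38, 27^16≡108, 27^32≡141 (mod 167).
27^42 = 27^(32+8+2) ≡ 19 (mod 167).
Check: 19² = 361 ≡ 27 (mod 167). The two roots are 19 and 148.

19, 148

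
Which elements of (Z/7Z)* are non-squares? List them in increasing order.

3, 5, 6

Square k = 1,…,3 (k and 7−k give the same square):
1²=1, 2²=4, 3²≡2 (mod 7).
The residues are {1, 2, 4}; the non-residues are the remaining 3 nonzero classes.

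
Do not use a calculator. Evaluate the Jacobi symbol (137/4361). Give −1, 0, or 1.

-1

Reciprocity: 137 ≡ 1 and 4361 ≡ 1 (mod 4), so (137/4361) = +(4361/137).
Reduce top mod 137: now compute (114/137).
Pull out 2: since 137 ≡ 1 (mod 8), (2/137) = +1.
Reciprocity: 57 ≡ 1 and 137 ≡ 1 (mod 4), so (57/137) = +(137/57).
Reduce top mod 57: now compute (23/57).
Reciprocity: 23 ≡ 3 and 57 ≡ 1 (mod 4), so (23/57) = +(57/23).
Reduce top mod 23: now compute (11/23).
Reciprocity: 11 ≡ 3 and 23 ≡ 3 (mod 4), so (11/23) = −(23/11).
Reduce top mod 11: now compute (1/11).
Reached (1/11) = 1. Collecting the sign flips along the way, the symbol is -1.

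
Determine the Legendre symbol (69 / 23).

First reduce: 69 ≡ 0 (mod 23).
Top reduces to 0: gcd > 1, so the symbol is 0.

0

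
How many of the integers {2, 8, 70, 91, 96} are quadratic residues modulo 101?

(2/101) = -1 → non-residue.
(8/101) = -1 → non-residue.
(70/101) = +1 → QR.
(91/101) = -1 → non-residue.
(96/101) = +1 → QR.
Total quadratic residues among the 5: 2.

2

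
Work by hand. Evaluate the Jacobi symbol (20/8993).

Pull out 2^2: since 8993 ≡ 1 (mod 8), (2/8993) = +1, so (2/8993)^2 = +1.
Reciprocity: 5 ≡ 1 and 8993 ≡ 1 (mod 4), so (5/8993) = +(8993/5).
Reduce top mod 5: now compute (3/5).
Reciprocity: 3 ≡ 3 and 5 ≡ 1 (mod 4), so (3/5) = +(5/3).
Reduce top mod 3: now compute (2/3).
Pull out 2: since 3 ≡ 3 (mod 8), (2/3) = -1.
Reached (1/3) = 1. Collecting the sign flips along the way, the symbol is -1.

-1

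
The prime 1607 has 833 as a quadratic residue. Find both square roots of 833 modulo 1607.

117, 1490

Since 1607 ≡ 3 (mod 4), a square root of 833 is 833^((1607+1)/4) = 833^402 mod 1607.
Repeated squaring: 833^2≡1272, 833^4≡1342, 833^8≡1124, 833^16≡274, 833^32≡1154, 833^64≡1120, 833^128≡940, 833^256≡1357 (mod 1607).
833^402 = 833^(256+128+16+2) ≡ 1490 (mod 1607).
Check: 1490² = 2220100 ≡ 833 (mod 1607). The two roots are 117 and 1490.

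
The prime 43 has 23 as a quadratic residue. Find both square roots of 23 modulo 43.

Since 43 ≡ 3 (mod 4), a square root of 23 is 23^((43+1)/4) = 23^11 mod 43.
Repeated squaring: 23^2≡13, 23^4≡40, 23^8≡9 (mod 43).
23^11 = 23^(8+2+1) ≡ 25 (mod 43).
Check: 25² = 625 ≡ 23 (mod 43). The two roots are 18 and 25.

18, 25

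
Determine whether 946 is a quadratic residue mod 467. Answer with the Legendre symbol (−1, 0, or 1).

1

First reduce: 946 ≡ 12 (mod 467).
Pull out 2^2: since 467 ≡ 3 (mod 8), (2/467) = -1, so (2/467)^2 = +1.
Reciprocity: 3 ≡ 3 and 467 ≡ 3 (mod 4), so (3/467) = −(467/3).
Reduce top mod 3: now compute (2/3).
Pull out 2: since 3 ≡ 3 (mod 8), (2/3) = -1.
Reached (1/3) = 1. Collecting the sign flips along the way, the symbol is +1.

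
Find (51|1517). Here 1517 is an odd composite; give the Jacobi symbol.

-1

Reciprocity: 51 ≡ 3 and 1517 ≡ 1 (mod 4), so (51/1517) = +(1517/51).
Reduce top mod 51: now compute (38/51).
Pull out 2: since 51 ≡ 3 (mod 8), (2/51) = -1.
Reciprocity: 19 ≡ 3 and 51 ≡ 3 (mod 4), so (19/51) = −(51/19).
Reduce top mod 19: now compute (13/19).
Reciprocity: 13 ≡ 1 and 19 ≡ 3 (mod 4), so (13/19) = +(19/13).
Reduce top mod 13: now compute (6/13).
Pull out 2: since 13 ≡ 5 (mod 8), (2/13) = -1.
Reciprocity: 3 ≡ 3 and 13 ≡ 1 (mod 4), so (3/13) = +(13/3).
Reduce top mod 3: now compute (1/3).
Reached (1/3) = 1. Collecting the sign flips along the way, the symbol is -1.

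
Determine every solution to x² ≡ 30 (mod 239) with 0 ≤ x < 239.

35, 204

Since 239 ≡ 3 (mod 4), a square root of 30 is 30^((239+1)/4) = 30^60 mod 239.
Repeated squaring: 30^2≡183, 30^4≡29, 30^8≡124, 30^16≡80, 30^32≡186 (mod 239).
30^60 = 30^(32+16+8+4) ≡ 204 (mod 239).
Check: 204² = 41616 ≡ 30 (mod 239). The two roots are 35 and 204.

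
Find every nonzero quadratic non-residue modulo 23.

Square k = 1,…,11 (k and 23−k give the same square):
1²=1, 2²=4, 3²=9, 4²=16, 5²≡2, 6²≡13, 7²≡3, 8²≡18, 9²≡12, 10²≡8, 11²≡6 (mod 23).
The residues are {1, 2, 3, 4, 6, 8, 9, 12, 13, 16, 18}; the non-residues are the remaining 11 nonzero classes.

5 7 10 11 14 15 17 19 20 21 22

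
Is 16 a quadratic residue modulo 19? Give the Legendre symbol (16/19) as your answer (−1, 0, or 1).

1

Pull out 2^4: since 19 ≡ 3 (mod 8), (2/19) = -1, so (2/19)^4 = +1.
Reached (1/19) = 1. Collecting the sign flips along the way, the symbol is +1.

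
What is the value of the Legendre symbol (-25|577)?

1

First reduce: -25 ≡ 552 (mod 577).
Pull out 2^3: since 577 ≡ 1 (mod 8), (2/577) = +1, so (2/577)^3 = +1.
Reciprocity: 69 ≡ 1 and 577 ≡ 1 (mod 4), so (69/577) = +(577/69).
Reduce top mod 69: now compute (25/69).
Reciprocity: 25 ≡ 1 and 69 ≡ 1 (mod 4), so (25/69) = +(69/25).
Reduce top mod 25: now compute (19/25).
Reciprocity: 19 ≡ 3 and 25 ≡ 1 (mod 4), so (19/25) = +(25/19).
Reduce top mod 19: now compute (6/19).
Pull out 2: since 19 ≡ 3 (mod 8), (2/19) = -1.
Reciprocity: 3 ≡ 3 and 19 ≡ 3 (mod 4), so (3/19) = −(19/3).
Reduce top mod 3: now compute (1/3).
Reached (1/3) = 1. Collecting the sign flips along the way, the symbol is +1.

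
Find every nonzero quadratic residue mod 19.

1, 4, 5, 6, 7, 9, 11, 16, 17

Square k = 1,…,9 (k and 19−k give the same square):
1²=1, 2²=4, 3²=9, 4²=16, 5²≡6, 6²≡17, 7²≡11, 8²≡7, 9²≡5 (mod 19).
So the quadratic residues mod 19 are {1, 4, 5, 6, 7, 9, 11, 16, 17}.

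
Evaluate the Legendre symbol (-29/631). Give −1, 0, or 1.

First reduce: -29 ≡ 602 (mod 631).
Pull out 2: since 631 ≡ 7 (mod 8), (2/631) = +1.
Reciprocity: 301 ≡ 1 and 631 ≡ 3 (mod 4), so (301/631) = +(631/301).
Reduce top mod 301: now compute (29/301).
Reciprocity: 29 ≡ 1 and 301 ≡ 1 (mod 4), so (29/301) = +(301/29).
Reduce top mod 29: now compute (11/29).
Reciprocity: 11 ≡ 3 and 29 ≡ 1 (mod 4), so (11/29) = +(29/11).
Reduce top mod 11: now compute (7/11).
Reciprocity: 7 ≡ 3 and 11 ≡ 3 (mod 4), so (7/11) = −(11/7).
Reduce top mod 7: now compute (4/7).
Pull out 2^2: since 7 ≡ 7 (mod 8), (2/7) = +1, so (2/7)^2 = +1.
Reached (1/7) = 1. Collecting the sign flips along the way, the symbol is -1.

-1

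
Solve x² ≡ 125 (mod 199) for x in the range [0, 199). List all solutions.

18, 181

Since 199 ≡ 3 (mod 4), a square root of 125 is 125^((199+1)/4) = 125^50 mod 199.
Repeated squaring: 125^2≡103, 125^4≡62, 125^8≡63, 125^16≡188, 125^32≡121 (mod 199).
125^50 = 125^(32+16+2) ≡ 18 (mod 199).
Check: 18² = 324 ≡ 125 (mod 199). The two roots are 18 and 181.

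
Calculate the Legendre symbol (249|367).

-1

Reciprocity: 249 ≡ 1 and 367 ≡ 3 (mod 4), so (249/367) = +(367/249).
Reduce top mod 249: now compute (118/249).
Pull out 2: since 249 ≡ 1 (mod 8), (2/249) = +1.
Reciprocity: 59 ≡ 3 and 249 ≡ 1 (mod 4), so (59/249) = +(249/59).
Reduce top mod 59: now compute (13/59).
Reciprocity: 13 ≡ 1 and 59 ≡ 3 (mod 4), so (13/59) = +(59/13).
Reduce top mod 13: now compute (7/13).
Reciprocity: 7 ≡ 3 and 13 ≡ 1 (mod 4), so (7/13) = +(13/7).
Reduce top mod 7: now compute (6/7).
Pull out 2: since 7 ≡ 7 (mod 8), (2/7) = +1.
Reciprocity: 3 ≡ 3 and 7 ≡ 3 (mod 4), so (3/7) = −(7/3).
Reduce top mod 3: now compute (1/3).
Reached (1/3) = 1. Collecting the sign flips along the way, the symbol is -1.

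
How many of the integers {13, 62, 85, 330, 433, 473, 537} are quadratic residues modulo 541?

(13/541) = -1 → non-residue.
(62/541) = -1 → non-residue.
(85/541) = -1 → non-residue.
(330/541) = +1 → QR.
(433/541) = +1 → QR.
(473/541) = -1 → non-residue.
(537/541) = +1 → QR.
Total quadratic residues among the 7: 3.

3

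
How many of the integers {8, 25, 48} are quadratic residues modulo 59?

2

(8/59) = -1 → non-residue.
(25/59) = +1 → QR.
(48/59) = +1 → QR.
Total quadratic residues among the 3: 2.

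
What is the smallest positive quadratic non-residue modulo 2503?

(2/2503) = +1, so 2 is a residue.
(3/2503) = −1, so 3 is the smallest positive non-residue mod 2503.

3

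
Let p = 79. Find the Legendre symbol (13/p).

1

Euler's criterion: (13/79) ≡ 13^39 (mod 79).
13^2 ≡ 11 (mod 79)
13^4 ≡ 42 (mod 79)
13^8 ≡ 26 (mod 79)
13^16 ≡ 44 (mod 79)
13^32 ≡ 40 (mod 79)
13^39 = 13^(32+4+2+1) ≡ 1 (mod 79).
Result is 1, so (13/79) = 1.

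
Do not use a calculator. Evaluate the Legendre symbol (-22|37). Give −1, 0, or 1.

-1

First reduce: -22 ≡ 15 (mod 37).
Reciprocity: 15 ≡ 3 and 37 ≡ 1 (mod 4), so (15/37) = +(37/15).
Reduce top mod 15: now compute (7/15).
Reciprocity: 7 ≡ 3 and 15 ≡ 3 (mod 4), so (7/15) = −(15/7).
Reduce top mod 7: now compute (1/7).
Reached (1/7) = 1. Collecting the sign flips along the way, the symbol is -1.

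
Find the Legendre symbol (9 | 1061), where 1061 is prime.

Euler's criterion: (9/1061) ≡ 9^530 (mod 1061).
9^2 ≡ 81 (mod 1061)
9^4 ≡ 195 (mod 1061)
9^8 ≡ 890 (mod 1061)
9^16 ≡ 594 (mod 1061)
9^32 ≡ 584 (mod 1061)
9^64 ≡ 475 (mod 1061)
9^128 ≡ 693 (mod 1061)
9^256 ≡ 677 (mod 1061)
9^512 ≡ 1038 (mod 1061)
9^530 = 9^(512+16+2) ≡ 1 (mod 1061).
Result is 1, so (9/1061) = 1.

1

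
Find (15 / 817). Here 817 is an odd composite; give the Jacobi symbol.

-1

Reciprocity: 15 ≡ 3 and 817 ≡ 1 (mod 4), so (15/817) = +(817/15).
Reduce top mod 15: now compute (7/15).
Reciprocity: 7 ≡ 3 and 15 ≡ 3 (mod 4), so (7/15) = −(15/7).
Reduce top mod 7: now compute (1/7).
Reached (1/7) = 1. Collecting the sign flips along the way, the symbol is -1.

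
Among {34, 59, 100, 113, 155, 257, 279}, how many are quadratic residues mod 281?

5

(34/281) = +1 → QR.
(59/281) = +1 → QR.
(100/281) = +1 → QR.
(113/281) = -1 → non-residue.
(155/281) = +1 → QR.
(257/281) = -1 → non-residue.
(279/281) = +1 → QR.
Total quadratic residues among the 7: 5.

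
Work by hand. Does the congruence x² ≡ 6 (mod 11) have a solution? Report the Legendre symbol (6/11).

Euler's criterion: (6/11) ≡ 6^5 (mod 11).
6^2 ≡ 3 (mod 11)
6^4 ≡ 9 (mod 11)
6^5 = 6^(4+1) ≡ 10 (mod 11).
Result is 10 ≡ −1, so (6/11) = −1.

-1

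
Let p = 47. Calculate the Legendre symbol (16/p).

1

Euler's criterion: (16/47) ≡ 16^23 (mod 47).
16^2 ≡ 21 (mod 47)
16^4 ≡ 18 (mod 47)
16^8 ≡ 42 (mod 47)
16^16 ≡ 25 (mod 47)
16^23 = 16^(16+4+2+1) ≡ 1 (mod 47).
Result is 1, so (16/47) = 1.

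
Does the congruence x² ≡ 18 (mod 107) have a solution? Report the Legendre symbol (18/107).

Euler's criterion: (18/107) ≡ 18^53 (mod 107).
18^2 ≡ 3 (mod 107)
18^4 ≡ 9 (mod 107)
18^8 ≡ 81 (mod 107)
18^16 ≡ 34 (mod 107)
18^32 ≡ 86 (mod 107)
18^53 = 18^(32+16+4+1) ≡ 106 (mod 107).
Result is 106 ≡ −1, so (18/107) = −1.

-1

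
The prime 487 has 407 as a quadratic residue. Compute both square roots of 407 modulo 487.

85, 402

Since 487 ≡ 3 (mod 4), a square root of 407 is 407^((487+1)/4) = 407^122 mod 487.
Repeated squaring: 407^2≡69, 407^4≡378, 407^8≡193, 407^16≡237, 407^32≡164, 407^64≡111 (mod 487).
407^122 = 407^(64+32+16+8+2) ≡ 85 (mod 487).
Check: 85² = 7225 ≡ 407 (mod 487). The two roots are 85 and 402.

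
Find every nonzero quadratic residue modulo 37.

1 3 4 7 9 10 11 12 16 21 25 26 27 28 30 33 34 36

Square k = 1,…,18 (k and 37−k give the same square):
1²=1, 2²=4, 3²=9, 4²=16, 5²=25, 6²=36, 7²≡12, 8²≡27, 9²≡7, 10²≡26, 11²≡10, 12²≡33, 13²≡21, 14²≡11, 15²≡3, 16²≡34, 17²≡30, 18²≡28 (mod 37).
So the quadratic residues mod 37 are {1, 3, 4, 7, 9, 10, 11, 12, 16, 21, 25, 26, 27, 28, 30, 33, 34, 36}.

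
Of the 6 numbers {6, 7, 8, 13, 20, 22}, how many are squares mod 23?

3

(6/23) = +1 → QR.
(7/23) = -1 → non-residue.
(8/23) = +1 → QR.
(13/23) = +1 → QR.
(20/23) = -1 → non-residue.
(22/23) = -1 → non-residue.
Total quadratic residues among the 6: 3.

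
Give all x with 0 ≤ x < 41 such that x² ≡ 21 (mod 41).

12, 29

41 ≡ 1 (mod 4), so we find a root by search.
Trying successive values, 12² = 144 ≡ 21 (mod 41). The other root is 41 − 12 = 29.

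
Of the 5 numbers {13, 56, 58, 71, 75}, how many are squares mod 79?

(13/79) = +1 → QR.
(56/79) = -1 → non-residue.
(58/79) = -1 → non-residue.
(71/79) = -1 → non-residue.
(75/79) = -1 → non-residue.
Total quadratic residues among the 5: 1.

1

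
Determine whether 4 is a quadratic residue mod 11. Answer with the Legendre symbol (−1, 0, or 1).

Euler's criterion: (4/11) ≡ 4^5 (mod 11).
4^2 ≡ 5 (mod 11)
4^4 ≡ 3 (mod 11)
4^5 = 4^(4+1) ≡ 1 (mod 11).
Result is 1, so (4/11) = 1.

1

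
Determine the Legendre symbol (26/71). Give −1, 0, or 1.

Pull out 2: since 71 ≡ 7 (mod 8), (2/71) = +1.
Reciprocity: 13 ≡ 1 and 71 ≡ 3 (mod 4), so (13/71) = +(71/13).
Reduce top mod 13: now compute (6/13).
Pull out 2: since 13 ≡ 5 (mod 8), (2/13) = -1.
Reciprocity: 3 ≡ 3 and 13 ≡ 1 (mod 4), so (3/13) = +(13/3).
Reduce top mod 3: now compute (1/3).
Reached (1/3) = 1. Collecting the sign flips along the way, the symbol is -1.

-1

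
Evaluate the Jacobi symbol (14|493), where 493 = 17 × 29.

1

Pull out 2: since 493 ≡ 5 (mod 8), (2/493) = -1.
Reciprocity: 7 ≡ 3 and 493 ≡ 1 (mod 4), so (7/493) = +(493/7).
Reduce top mod 7: now compute (3/7).
Reciprocity: 3 ≡ 3 and 7 ≡ 3 (mod 4), so (3/7) = −(7/3).
Reduce top mod 3: now compute (1/3).
Reached (1/3) = 1. Collecting the sign flips along the way, the symbol is +1.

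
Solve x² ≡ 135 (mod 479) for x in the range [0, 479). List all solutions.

Since 479 ≡ 3 (mod 4), a square root of 135 is 135^((479+1)/4) = 135^120 mod 479.
Repeated squaring: 135^2≡23, 135^4≡50, 135^8≡105, 135^16≡8, 135^32≡64, 135^64≡264 (mod 479).
135^120 = 135^(64+32+16+8) ≡ 349 (mod 479).
Check: 349² = 121801 ≡ 135 (mod 479). The two roots are 130 and 349.

130, 349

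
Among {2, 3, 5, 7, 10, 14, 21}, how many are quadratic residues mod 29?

2

(2/29) = -1 → non-residue.
(3/29) = -1 → non-residue.
(5/29) = +1 → QR.
(7/29) = +1 → QR.
(10/29) = -1 → non-residue.
(14/29) = -1 → non-residue.
(21/29) = -1 → non-residue.
Total quadratic residues among the 7: 2.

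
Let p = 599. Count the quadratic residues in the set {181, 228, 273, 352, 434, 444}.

4

(181/599) = +1 → QR.
(228/599) = +1 → QR.
(273/599) = -1 → non-residue.
(352/599) = -1 → non-residue.
(434/599) = +1 → QR.
(444/599) = +1 → QR.
Total quadratic residues among the 6: 4.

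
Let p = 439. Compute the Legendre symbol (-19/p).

First reduce: -19 ≡ 420 (mod 439).
Pull out 2^2: since 439 ≡ 7 (mod 8), (2/439) = +1, so (2/439)^2 = +1.
Reciprocity: 105 ≡ 1 and 439 ≡ 3 (mod 4), so (105/439) = +(439/105).
Reduce top mod 105: now compute (19/105).
Reciprocity: 19 ≡ 3 and 105 ≡ 1 (mod 4), so (19/105) = +(105/19).
Reduce top mod 19: now compute (10/19).
Pull out 2: since 19 ≡ 3 (mod 8), (2/19) = -1.
Reciprocity: 5 ≡ 1 and 19 ≡ 3 (mod 4), so (5/19) = +(19/5).
Reduce top mod 5: now compute (4/5).
Pull out 2^2: since 5 ≡ 5 (mod 8), (2/5) = -1, so (2/5)^2 = +1.
Reached (1/5) = 1. Collecting the sign flips along the way, the symbol is -1.

-1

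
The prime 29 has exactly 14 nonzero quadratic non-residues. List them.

Square k = 1,…,14 (k and 29−k give the same square):
1²=1, 2²=4, 3²=9, 4²=16, 5²=25, 6²≡7, 7²≡20, 8²≡6, 9²≡23, 10²≡13, 11²≡5, 12²≡28, 13²≡24, 14²≡22 (mod 29).
The residues are {1, 4, 5, 6, 7, 9, 13, 16, 20, 22, 23, 24, 25, 28}; the non-residues are the remaining 14 nonzero classes.

2,3,8,10,11,12,14,15,17,18,19,21,26,27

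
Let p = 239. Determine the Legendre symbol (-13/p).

1

Euler's criterion: (-13/239) ≡ 226^119 (mod 239).
226^2 ≡ 169 (mod 239)
226^4 ≡ 120 (mod 239)
226^8 ≡ 60 (mod 239)
226^16 ≡ 15 (mod 239)
226^32 ≡ 225 (mod 239)
226^64 ≡ 196 (mod 239)
226^119 = 226^(64+32+16+4+2+1) ≡ 1 (mod 239).
Result is 1, so (-13/239) = 1.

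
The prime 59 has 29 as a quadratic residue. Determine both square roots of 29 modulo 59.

18, 41

Since 59 ≡ 3 (mod 4), a square root of 29 is 29^((59+1)/4) = 29^15 mod 59.
Repeated squaring: 29^2≡15, 29^4≡48, 29^8≡3 (mod 59).
29^15 = 29^(8+4+2+1) ≡ 41 (mod 59).
Check: 41² = 1681 ≡ 29 (mod 59). The two roots are 18 and 41.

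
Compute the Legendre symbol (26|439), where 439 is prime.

1

Pull out 2: since 439 ≡ 7 (mod 8), (2/439) = +1.
Reciprocity: 13 ≡ 1 and 439 ≡ 3 (mod 4), so (13/439) = +(439/13).
Reduce top mod 13: now compute (10/13).
Pull out 2: since 13 ≡ 5 (mod 8), (2/13) = -1.
Reciprocity: 5 ≡ 1 and 13 ≡ 1 (mod 4), so (5/13) = +(13/5).
Reduce top mod 5: now compute (3/5).
Reciprocity: 3 ≡ 3 and 5 ≡ 1 (mod 4), so (3/5) = +(5/3).
Reduce top mod 3: now compute (2/3).
Pull out 2: since 3 ≡ 3 (mod 8), (2/3) = -1.
Reached (1/3) = 1. Collecting the sign flips along the way, the symbol is +1.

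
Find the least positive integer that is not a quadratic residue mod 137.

(2/137) = +1, so 2 is a residue.
(3/137) = −1, so 3 is the smallest positive non-residue mod 137.

3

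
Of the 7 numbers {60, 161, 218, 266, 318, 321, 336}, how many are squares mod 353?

5

(60/353) = +1 → QR.
(161/353) = -1 → non-residue.
(218/353) = +1 → QR.
(266/353) = -1 → non-residue.
(318/353) = +1 → QR.
(321/353) = +1 → QR.
(336/353) = +1 → QR.
Total quadratic residues among the 7: 5.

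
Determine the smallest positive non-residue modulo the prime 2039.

7

(2/2039) = +1, so 2 is a residue.
(3/2039) = +1, so 3 is a residue.
(4/2039) = +1, so 4 is a residue.
(5/2039) = +1, so 5 is a residue.
(6/2039) = +1, so 6 is a residue.
(7/2039) = −1, so 7 is the smallest positive non-residue mod 2039.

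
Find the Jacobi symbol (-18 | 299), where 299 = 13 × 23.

1

First reduce: -18 ≡ 281 (mod 299).
Reciprocity: 281 ≡ 1 and 299 ≡ 3 (mod 4), so (281/299) = +(299/281).
Reduce top mod 281: now compute (18/281).
Pull out 2: since 281 ≡ 1 (mod 8), (2/281) = +1.
Reciprocity: 9 ≡ 1 and 281 ≡ 1 (mod 4), so (9/281) = +(281/9).
Reduce top mod 9: now compute (2/9).
Pull out 2: since 9 ≡ 1 (mod 8), (2/9) = +1.
Reached (1/9) = 1. Collecting the sign flips along the way, the symbol is +1.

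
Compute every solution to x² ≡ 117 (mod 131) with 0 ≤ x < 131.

36, 95

Since 131 ≡ 3 (mod 4), a square root of 117 is 117^((131+1)/4) = 117^33 mod 131.
Repeated squaring: 117^2≡65, 117^4≡33, 117^8≡41, 117^16≡109, 117^32≡91 (mod 131).
117^33 = 117^(32+1) ≡ 36 (mod 131).
Check: 36² = 1296 ≡ 117 (mod 131). The two roots are 36 and 95.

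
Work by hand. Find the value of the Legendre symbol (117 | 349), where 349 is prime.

Reciprocity: 117 ≡ 1 and 349 ≡ 1 (mod 4), so (117/349) = +(349/117).
Reduce top mod 117: now compute (115/117).
Reciprocity: 115 ≡ 3 and 117 ≡ 1 (mod 4), so (115/117) = +(117/115).
Reduce top mod 115: now compute (2/115).
Pull out 2: since 115 ≡ 3 (mod 8), (2/115) = -1.
Reached (1/115) = 1. Collecting the sign flips along the way, the symbol is -1.

-1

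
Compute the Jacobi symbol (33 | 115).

1

Reciprocity: 33 ≡ 1 and 115 ≡ 3 (mod 4), so (33/115) = +(115/33).
Reduce top mod 33: now compute (16/33).
Pull out 2^4: since 33 ≡ 1 (mod 8), (2/33) = +1, so (2/33)^4 = +1.
Reached (1/33) = 1. Collecting the sign flips along the way, the symbol is +1.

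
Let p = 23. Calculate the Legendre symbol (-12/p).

First reduce: -12 ≡ 11 (mod 23).
Reciprocity: 11 ≡ 3 and 23 ≡ 3 (mod 4), so (11/23) = −(23/11).
Reduce top mod 11: now compute (1/11).
Reached (1/11) = 1. Collecting the sign flips along the way, the symbol is -1.

-1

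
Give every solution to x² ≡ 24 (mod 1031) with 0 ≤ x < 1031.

Since 1031 ≡ 3 (mod 4), a square root of 24 is 24^((1031+1)/4) = 24^258 mod 1031.
Repeated squaring: 24^2≡576, 24^4≡825, 24^8≡165, 24^16≡419, 24^32≡291, 24^64≡139, 24^128≡763, 24^256≡685 (mod 1031).
24^258 = 24^(256+2) ≡ 718 (mod 1031).
Check: 718² = 515524 ≡ 24 (mod 1031). The two roots are 313 and 718.

313, 718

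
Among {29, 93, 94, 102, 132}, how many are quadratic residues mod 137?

(29/137) = -1 → non-residue.
(93/137) = +1 → QR.
(94/137) = -1 → non-residue.
(102/137) = -1 → non-residue.
(132/137) = -1 → non-residue.
Total quadratic residues among the 5: 1.

1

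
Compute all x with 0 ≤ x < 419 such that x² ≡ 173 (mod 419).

Since 419 ≡ 3 (mod 4), a square root of 173 is 173^((419+1)/4) = 173^105 mod 419.
Repeated squaring: 173^2≡180, 173^4≡137, 173^8≡333, 173^16≡273, 173^32≡366, 173^64≡295 (mod 419).
173^105 = 173^(64+32+8+1) ≡ 43 (mod 419).
Check: 43² = 1849 ≡ 173 (mod 419). The two roots are 43 and 376.

43, 376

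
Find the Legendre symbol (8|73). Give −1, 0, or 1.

Euler's criterion: (8/73) ≡ 8^36 (mod 73).
8^2 ≡ 64 (mod 73)
8^4 ≡ 8 (mod 73)
8^8 ≡ 64 (mod 73)
8^16 ≡ 8 (mod 73)
8^32 ≡ 64 (mod 73)
8^36 = 8^(32+4) ≡ 1 (mod 73).
Result is 1, so (8/73) = 1.

1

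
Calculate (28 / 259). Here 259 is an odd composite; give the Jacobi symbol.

Pull out 2^2: since 259 ≡ 3 (mod 8), (2/259) = -1, so (2/259)^2 = +1.
Reciprocity: 7 ≡ 3 and 259 ≡ 3 (mod 4), so (7/259) = −(259/7).
Reduce top mod 7: now compute (0/7).
Top reduces to 0: gcd > 1, so the symbol is 0.

0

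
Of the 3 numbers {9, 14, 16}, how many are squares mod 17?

(9/17) = +1 → QR.
(14/17) = -1 → non-residue.
(16/17) = +1 → QR.
Total quadratic residues among the 3: 2.

2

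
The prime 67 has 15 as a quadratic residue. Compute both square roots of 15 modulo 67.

22, 45

Since 67 ≡ 3 (mod 4), a square root of 15 is 15^((67+1)/4) = 15^17 mod 67.
Repeated squaring: 15^2≡24, 15^4≡40, 15^8≡59, 15^16≡64 (mod 67).
15^17 = 15^(16+1) ≡ 22 (mod 67).
Check: 22² = 484 ≡ 15 (mod 67). The two roots are 22 and 45.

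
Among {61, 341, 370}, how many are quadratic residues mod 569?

(61/569) = +1 → QR.
(341/569) = +1 → QR.
(370/569) = -1 → non-residue.
Total quadratic residues among the 3: 2.

2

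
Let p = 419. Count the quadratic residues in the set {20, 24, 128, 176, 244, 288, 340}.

1

(20/419) = +1 → QR.
(24/419) = -1 → non-residue.
(128/419) = -1 → non-residue.
(176/419) = -1 → non-residue.
(244/419) = -1 → non-residue.
(288/419) = -1 → non-residue.
(340/419) = -1 → non-residue.
Total quadratic residues among the 7: 1.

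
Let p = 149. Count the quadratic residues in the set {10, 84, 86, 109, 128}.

1

(10/149) = -1 → non-residue.
(84/149) = -1 → non-residue.
(86/149) = +1 → QR.
(109/149) = -1 → non-residue.
(128/149) = -1 → non-residue.
Total quadratic residues among the 5: 1.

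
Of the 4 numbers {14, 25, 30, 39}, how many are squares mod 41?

(14/41) = -1 → non-residue.
(25/41) = +1 → QR.
(30/41) = -1 → non-residue.
(39/41) = +1 → QR.
Total quadratic residues among the 4: 2.

2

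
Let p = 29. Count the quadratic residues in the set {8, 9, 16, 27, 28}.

3

(8/29) = -1 → non-residue.
(9/29) = +1 → QR.
(16/29) = +1 → QR.
(27/29) = -1 → non-residue.
(28/29) = +1 → QR.
Total quadratic residues among the 5: 3.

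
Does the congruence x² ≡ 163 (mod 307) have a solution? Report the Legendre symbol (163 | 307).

Reciprocity: 163 ≡ 3 and 307 ≡ 3 (mod 4), so (163/307) = −(307/163).
Reduce top mod 163: now compute (144/163).
Pull out 2^4: since 163 ≡ 3 (mod 8), (2/163) = -1, so (2/163)^4 = +1.
Reciprocity: 9 ≡ 1 and 163 ≡ 3 (mod 4), so (9/163) = +(163/9).
Reduce top mod 9: now compute (1/9).
Reached (1/9) = 1. Collecting the sign flips along the way, the symbol is -1.

-1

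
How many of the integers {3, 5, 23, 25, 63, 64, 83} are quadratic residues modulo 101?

(3/101) = -1 → non-residue.
(5/101) = +1 → QR.
(23/101) = +1 → QR.
(25/101) = +1 → QR.
(63/101) = -1 → non-residue.
(64/101) = +1 → QR.
(83/101) = -1 → non-residue.
Total quadratic residues among the 7: 4.

4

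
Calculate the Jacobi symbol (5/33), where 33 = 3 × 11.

Reciprocity: 5 ≡ 1 and 33 ≡ 1 (mod 4), so (5/33) = +(33/5).
Reduce top mod 5: now compute (3/5).
Reciprocity: 3 ≡ 3 and 5 ≡ 1 (mod 4), so (3/5) = +(5/3).
Reduce top mod 3: now compute (2/3).
Pull out 2: since 3 ≡ 3 (mod 8), (2/3) = -1.
Reached (1/3) = 1. Collecting the sign flips along the way, the symbol is -1.

-1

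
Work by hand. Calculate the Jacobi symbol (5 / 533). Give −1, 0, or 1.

-1

Reciprocity: 5 ≡ 1 and 533 ≡ 1 (mod 4), so (5/533) = +(533/5).
Reduce top mod 5: now compute (3/5).
Reciprocity: 3 ≡ 3 and 5 ≡ 1 (mod 4), so (3/5) = +(5/3).
Reduce top mod 3: now compute (2/3).
Pull out 2: since 3 ≡ 3 (mod 8), (2/3) = -1.
Reached (1/3) = 1. Collecting the sign flips along the way, the symbol is -1.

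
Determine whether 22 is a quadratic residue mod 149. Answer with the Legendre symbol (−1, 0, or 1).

1

Euler's criterion: (22/149) ≡ 22^74 (mod 149).
22^2 ≡ 37 (mod 149)
22^4 ≡ 28 (mod 149)
22^8 ≡ 39 (mod 149)
22^16 ≡ 31 (mod 149)
22^32 ≡ 67 (mod 149)
22^64 ≡ 19 (mod 149)
22^74 = 22^(64+8+2) ≡ 1 (mod 149).
Result is 1, so (22/149) = 1.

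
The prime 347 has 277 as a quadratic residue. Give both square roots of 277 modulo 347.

113, 234

Since 347 ≡ 3 (mod 4), a square root of 277 is 277^((347+1)/4) = 277^87 mod 347.
Repeated squaring: 277^2≡42, 277^4≡29, 277^8≡147, 277^16≡95, 277^32≡3, 277^64≡9 (mod 347).
277^87 = 277^(64+16+4+2+1) ≡ 113 (mod 347).
Check: 113² = 12769 ≡ 277 (mod 347). The two roots are 113 and 234.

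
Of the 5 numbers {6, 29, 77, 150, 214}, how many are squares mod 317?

(6/317) = +1 → QR.
(29/317) = -1 → non-residue.
(77/317) = +1 → QR.
(150/317) = +1 → QR.
(214/317) = +1 → QR.
Total quadratic residues among the 5: 4.

4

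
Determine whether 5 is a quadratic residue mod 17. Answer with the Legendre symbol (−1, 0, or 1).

-1

Euler's criterion: (5/17) ≡ 5^8 (mod 17).
5^2 ≡ 8 (mod 17)
5^4 ≡ 13 (mod 17)
5^8 ≡ 16 (mod 17)
5^8 = 5^(8) ≡ 16 (mod 17).
Result is 16 ≡ −1, so (5/17) = −1.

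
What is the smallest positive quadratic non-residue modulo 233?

(2/233) = +1, so 2 is a residue.
(3/233) = −1, so 3 is the smallest positive non-residue mod 233.

3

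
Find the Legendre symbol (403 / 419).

-1

Euler's criterion: (403/419) ≡ 403^209 (mod 419).
403^2 ≡ 256 (mod 419)
403^4 ≡ 172 (mod 419)
403^8 ≡ 254 (mod 419)
403^16 ≡ 409 (mod 419)
403^32 ≡ 100 (mod 419)
403^64 ≡ 363 (mod 419)
403^128 ≡ 203 (mod 419)
403^209 = 403^(128+64+16+1) ≡ 418 (mod 419).
Result is 418 ≡ −1, so (403/419) = −1.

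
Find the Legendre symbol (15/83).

Reciprocity: 15 ≡ 3 and 83 ≡ 3 (mod 4), so (15/83) = −(83/15).
Reduce top mod 15: now compute (8/15).
Pull out 2^3: since 15 ≡ 7 (mod 8), (2/15) = +1, so (2/15)^3 = +1.
Reached (1/15) = 1. Collecting the sign flips along the way, the symbol is -1.

-1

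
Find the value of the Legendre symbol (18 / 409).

Euler's criterion: (18/409) ≡ 18^204 (mod 409).
18^2 ≡ 324 (mod 409)
18^4 ≡ 272 (mod 409)
18^8 ≡ 364 (mod 409)
18^16 ≡ 389 (mod 409)
18^32 ≡ 400 (mod 409)
18^64 ≡ 81 (mod 409)
18^128 ≡ 17 (mod 409)
18^204 = 18^(128+64+8+4) ≡ 1 (mod 409).
Result is 1, so (18/409) = 1.

1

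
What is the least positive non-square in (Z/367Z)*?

3

(2/367) = +1, so 2 is a residue.
(3/367) = −1, so 3 is the smallest positive non-residue mod 367.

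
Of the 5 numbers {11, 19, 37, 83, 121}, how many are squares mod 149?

3

(11/149) = -1 → non-residue.
(19/149) = +1 → QR.
(37/149) = +1 → QR.
(83/149) = -1 → non-residue.
(121/149) = +1 → QR.
Total quadratic residues among the 5: 3.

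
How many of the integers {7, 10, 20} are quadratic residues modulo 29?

(7/29) = +1 → QR.
(10/29) = -1 → non-residue.
(20/29) = +1 → QR.
Total quadratic residues among the 3: 2.

2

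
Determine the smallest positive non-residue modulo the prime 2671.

3

(2/2671) = +1, so 2 is a residue.
(3/2671) = −1, so 3 is the smallest positive non-residue mod 2671.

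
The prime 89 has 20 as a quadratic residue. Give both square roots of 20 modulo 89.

38, 51

89 ≡ 1 (mod 4), so we find a root by search.
Trying successive values, 38² = 1444 ≡ 20 (mod 89). The other root is 89 − 38 = 51.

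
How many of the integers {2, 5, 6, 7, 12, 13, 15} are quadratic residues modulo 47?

(2/47) = +1 → QR.
(5/47) = -1 → non-residue.
(6/47) = +1 → QR.
(7/47) = +1 → QR.
(12/47) = +1 → QR.
(13/47) = -1 → non-residue.
(15/47) = -1 → non-residue.
Total quadratic residues among the 7: 4.

4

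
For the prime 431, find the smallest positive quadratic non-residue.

(2/431) = +1, so 2 is a residue.
(3/431) = +1, so 3 is a residue.
(4/431) = +1, so 4 is a residue.
(5/431) = +1, so 5 is a residue.
(6/431) = +1, so 6 is a residue.
(7/431) = −1, so 7 is the smallest positive non-residue mod 431.

7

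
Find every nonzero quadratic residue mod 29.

Square k = 1,…,14 (k and 29−k give the same square):
1²=1, 2²=4, 3²=9, 4²=16, 5²=25, 6²≡7, 7²≡20, 8²≡6, 9²≡23, 10²≡13, 11²≡5, 12²≡28, 13²≡24, 14²≡22 (mod 29).
So the quadratic residues mod 29 are {1, 4, 5, 6, 7, 9, 13, 16, 20, 22, 23, 24, 25, 28}.

1, 4, 5, 6, 7, 9, 13, 16, 20, 22, 23, 24, 25, 28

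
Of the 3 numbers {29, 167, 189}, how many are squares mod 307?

(29/307) = -1 → non-residue.
(167/307) = +1 → QR.
(189/307) = -1 → non-residue.
Total quadratic residues among the 3: 1.

1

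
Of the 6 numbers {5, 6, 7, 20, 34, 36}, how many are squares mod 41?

3

(5/41) = +1 → QR.
(6/41) = -1 → non-residue.
(7/41) = -1 → non-residue.
(20/41) = +1 → QR.
(34/41) = -1 → non-residue.
(36/41) = +1 → QR.
Total quadratic residues among the 6: 3.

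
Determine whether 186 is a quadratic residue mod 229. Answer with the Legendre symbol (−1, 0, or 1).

1

Euler's criterion: (186/229) ≡ 186^114 (mod 229).
186^2 ≡ 17 (mod 229)
186^4 ≡ 60 (mod 229)
186^8 ≡ 165 (mod 229)
186^16 ≡ 203 (mod 229)
186^32 ≡ 218 (mod 229)
186^64 ≡ 121 (mod 229)
186^114 = 186^(64+32+16+2) ≡ 1 (mod 229).
Result is 1, so (186/229) = 1.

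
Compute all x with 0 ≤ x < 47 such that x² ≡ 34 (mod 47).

Since 47 ≡ 3 (mod 4), a square root of 34 is 34^((47+1)/4) = 34^12 mod 47.
Repeated squaring: 34^2≡28, 34^4≡32, 34^8≡37 (mod 47).
34^12 = 34^(8+4) ≡ 9 (mod 47).
Check: 9² = 81 ≡ 34 (mod 47). The two roots are 9 and 38.

9, 38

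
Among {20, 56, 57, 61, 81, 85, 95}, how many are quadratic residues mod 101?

(20/101) = +1 → QR.
(56/101) = +1 → QR.
(57/101) = -1 → non-residue.
(61/101) = -1 → non-residue.
(81/101) = +1 → QR.
(85/101) = +1 → QR.
(95/101) = +1 → QR.
Total quadratic residues among the 7: 5.

5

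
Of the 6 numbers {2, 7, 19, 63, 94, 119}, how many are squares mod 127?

3

(2/127) = +1 → QR.
(7/127) = -1 → non-residue.
(19/127) = +1 → QR.
(63/127) = -1 → non-residue.
(94/127) = +1 → QR.
(119/127) = -1 → non-residue.
Total quadratic residues among the 6: 3.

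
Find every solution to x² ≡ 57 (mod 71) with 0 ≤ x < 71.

25, 46

Since 71 ≡ 3 (mod 4), a square root of 57 is 57^((71+1)/4) = 57^18 mod 71.
Repeated squaring: 57^2≡54, 57^4≡5, 57^8≡25, 57^16≡57 (mod 71).
57^18 = 57^(16+2) ≡ 25 (mod 71).
Check: 25² = 625 ≡ 57 (mod 71). The two roots are 25 and 46.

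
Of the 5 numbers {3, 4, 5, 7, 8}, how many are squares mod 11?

(3/11) = +1 → QR.
(4/11) = +1 → QR.
(5/11) = +1 → QR.
(7/11) = -1 → non-residue.
(8/11) = -1 → non-residue.
Total quadratic residues among the 5: 3.

3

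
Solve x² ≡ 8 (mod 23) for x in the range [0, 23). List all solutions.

10, 13

Since 23 ≡ 3 (mod 4), a square root of 8 is 8^((23+1)/4) = 8^6 mod 23.
Repeated squaring: 8^2≡18, 8^4≡2 (mod 23).
8^6 = 8^(4+2) ≡ 13 (mod 23).
Check: 13² = 169 ≡ 8 (mod 23). The two roots are 10 and 13.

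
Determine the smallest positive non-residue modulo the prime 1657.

(2/1657) = +1, so 2 is a residue.
(3/1657) = +1, so 3 is a residue.
(4/1657) = +1, so 4 is a residue.
(5/1657) = −1, so 5 is the smallest positive non-residue mod 1657.

5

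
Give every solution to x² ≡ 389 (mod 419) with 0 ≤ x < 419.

176, 243

Since 419 ≡ 3 (mod 4), a square root of 389 is 389^((419+1)/4) = 389^105 mod 419.
Repeated squaring: 389^2≡62, 389^4≡73, 389^8≡301, 389^16≡97, 389^32≡191, 389^64≡28 (mod 419).
389^105 = 389^(64+32+8+1) ≡ 243 (mod 419).
Check: 243² = 59049 ≡ 389 (mod 419). The two roots are 176 and 243.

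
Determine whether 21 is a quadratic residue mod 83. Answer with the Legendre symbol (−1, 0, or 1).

Reciprocity: 21 ≡ 1 and 83 ≡ 3 (mod 4), so (21/83) = +(83/21).
Reduce top mod 21: now compute (20/21).
Pull out 2^2: since 21 ≡ 5 (mod 8), (2/21) = -1, so (2/21)^2 = +1.
Reciprocity: 5 ≡ 1 and 21 ≡ 1 (mod 4), so (5/21) = +(21/5).
Reduce top mod 5: now compute (1/5).
Reached (1/5) = 1. Collecting the sign flips along the way, the symbol is +1.

1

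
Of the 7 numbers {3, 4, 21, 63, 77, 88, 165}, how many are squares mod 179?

4

(3/179) = +1 → QR.
(4/179) = +1 → QR.
(21/179) = -1 → non-residue.
(63/179) = -1 → non-residue.
(77/179) = +1 → QR.
(88/179) = +1 → QR.
(165/179) = -1 → non-residue.
Total quadratic residues among the 7: 4.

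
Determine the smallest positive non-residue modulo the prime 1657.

(2/1657) = +1, so 2 is a residue.
(3/1657) = +1, so 3 is a residue.
(4/1657) = +1, so 4 is a residue.
(5/1657) = −1, so 5 is the smallest positive non-residue mod 1657.

5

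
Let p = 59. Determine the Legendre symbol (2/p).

Pull out 2: since 59 ≡ 3 (mod 8), (2/59) = -1.
Reached (1/59) = 1. Collecting the sign flips along the way, the symbol is -1.

-1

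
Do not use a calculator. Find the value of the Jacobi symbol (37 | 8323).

-1

Reciprocity: 37 ≡ 1 and 8323 ≡ 3 (mod 4), so (37/8323) = +(8323/37).
Reduce top mod 37: now compute (35/37).
Reciprocity: 35 ≡ 3 and 37 ≡ 1 (mod 4), so (35/37) = +(37/35).
Reduce top mod 35: now compute (2/35).
Pull out 2: since 35 ≡ 3 (mod 8), (2/35) = -1.
Reached (1/35) = 1. Collecting the sign flips along the way, the symbol is -1.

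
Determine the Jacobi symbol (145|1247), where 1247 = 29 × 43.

0

Reciprocity: 145 ≡ 1 and 1247 ≡ 3 (mod 4), so (145/1247) = +(1247/145).
Reduce top mod 145: now compute (87/145).
Reciprocity: 87 ≡ 3 and 145 ≡ 1 (mod 4), so (87/145) = +(145/87).
Reduce top mod 87: now compute (58/87).
Pull out 2: since 87 ≡ 7 (mod 8), (2/87) = +1.
Reciprocity: 29 ≡ 1 and 87 ≡ 3 (mod 4), so (29/87) = +(87/29).
Reduce top mod 29: now compute (0/29).
Top reduces to 0: gcd > 1, so the symbol is 0.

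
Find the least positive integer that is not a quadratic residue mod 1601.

(2/1601) = +1, so 2 is a residue.
(3/1601) = −1, so 3 is the smallest positive non-residue mod 1601.

3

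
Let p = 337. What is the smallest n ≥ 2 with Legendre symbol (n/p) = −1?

(2/337) = +1, so 2 is a residue.
(3/337) = +1, so 3 is a residue.
(4/337) = +1, so 4 is a residue.
(5/337) = −1, so 5 is the smallest positive non-residue mod 337.

5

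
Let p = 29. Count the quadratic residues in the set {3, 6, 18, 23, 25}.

3

(3/29) = -1 → non-residue.
(6/29) = +1 → QR.
(18/29) = -1 → non-residue.
(23/29) = +1 → QR.
(25/29) = +1 → QR.
Total quadratic residues among the 5: 3.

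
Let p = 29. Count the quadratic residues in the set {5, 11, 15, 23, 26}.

(5/29) = +1 → QR.
(11/29) = -1 → non-residue.
(15/29) = -1 → non-residue.
(23/29) = +1 → QR.
(26/29) = -1 → non-residue.
Total quadratic residues among the 5: 2.

2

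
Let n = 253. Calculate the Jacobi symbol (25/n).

1

Reciprocity: 25 ≡ 1 and 253 ≡ 1 (mod 4), so (25/253) = +(253/25).
Reduce top mod 25: now compute (3/25).
Reciprocity: 3 ≡ 3 and 25 ≡ 1 (mod 4), so (3/25) = +(25/3).
Reduce top mod 3: now compute (1/3).
Reached (1/3) = 1. Collecting the sign flips along the way, the symbol is +1.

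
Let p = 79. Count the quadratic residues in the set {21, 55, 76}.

3

(21/79) = +1 → QR.
(55/79) = +1 → QR.
(76/79) = +1 → QR.
Total quadratic residues among the 3: 3.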